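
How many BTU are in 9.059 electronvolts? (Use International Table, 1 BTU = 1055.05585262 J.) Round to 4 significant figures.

1 eV = 1.51857e-22 BTU.
Then 9.059 × 1.51857e-22 ≈ 1.376e-21 BTU.

1.376e-21 British thermal units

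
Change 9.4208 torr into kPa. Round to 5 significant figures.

1.2560 kPa

1 torr = 0.133322 kPa.
Thus 9.4208 × 0.133322 ≈ 1.2560 kPa.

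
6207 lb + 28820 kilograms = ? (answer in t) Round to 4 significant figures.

6207 lb = 2.81545 t and 28820 kg = 28.8200 t.
2.81545 + 28.8200 ≈ 31.64 t.

31.64 metric tons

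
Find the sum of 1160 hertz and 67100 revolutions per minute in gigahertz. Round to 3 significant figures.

2.28e-6 GHz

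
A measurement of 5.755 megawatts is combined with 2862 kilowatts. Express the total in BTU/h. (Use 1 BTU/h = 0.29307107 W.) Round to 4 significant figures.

5.755 MW = 1.96369 × 10^7 BTU/h and 2862 kW = 9.76555 × 10^6 BTU/h.
1.96369 × 10^7 + 9.76555 × 10^6 ≈ 2.940 × 10^7 BTU/h.

2.940 × 10^7 BTU per hour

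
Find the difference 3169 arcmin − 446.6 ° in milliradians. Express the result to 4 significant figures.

3169 arcmin = 921.825 mrad and 446.6 ° = 7794.64 mrad.
921.825 − 7794.64 ≈ -6873 mrad.

-6873 mrad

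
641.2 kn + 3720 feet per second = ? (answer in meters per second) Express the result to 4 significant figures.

1464 meters per second

641.2 kn = 329.862 m/s and 3720 ft/s = 1133.86 m/s.
329.862 + 1133.86 ≈ 1464 m/s.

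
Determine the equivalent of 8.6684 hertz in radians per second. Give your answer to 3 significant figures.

1 hertz = 6.28319 radians per second.
So 8.6684 × 6.28319 ≈ 54.5 rad/s.

54.5 rad/s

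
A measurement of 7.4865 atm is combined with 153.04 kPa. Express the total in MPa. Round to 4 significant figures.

0.9116 megapascals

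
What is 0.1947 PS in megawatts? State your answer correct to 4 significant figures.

1 metric horsepower = 0.000735499 MW.
Thus 0.1947 × 0.000735499 ≈ 0.0001432 MW.

0.0001432 MW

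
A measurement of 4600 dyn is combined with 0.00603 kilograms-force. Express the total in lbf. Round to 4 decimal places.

0.0236 lbf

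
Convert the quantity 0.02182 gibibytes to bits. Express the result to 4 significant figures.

1 GiB = 8.58993e+9 bit.
So 0.02182 × 8.58993e+9 ≈ 1.874e+8 bit.

1.874e+8 bits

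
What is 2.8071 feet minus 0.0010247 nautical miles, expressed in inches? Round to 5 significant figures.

2.8071 ft = 33.6852 in and 0.0010247 nmi = 74.7143 in.
33.6852 − 74.7143 ≈ -41.029 in.

-41.029 inches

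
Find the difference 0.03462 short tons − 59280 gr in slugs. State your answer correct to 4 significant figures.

1.889 slugs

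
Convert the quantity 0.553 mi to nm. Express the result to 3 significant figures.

1 mi = 1.60934 × 10^12 nanometers.
0.553 × 1.60934 × 10^12 ≈ 8.90 × 10^11 nm.

8.90 × 10^11 nm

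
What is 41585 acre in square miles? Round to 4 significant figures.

1 acre = 0.00156250 mi².
Thus 41585 × 0.00156250 ≈ 64.98 mi².

64.98 mi²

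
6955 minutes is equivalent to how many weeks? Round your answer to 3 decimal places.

0.690 weeks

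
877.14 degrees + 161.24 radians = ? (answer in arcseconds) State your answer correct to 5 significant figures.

877.14 ° = 3.15770 × 10^6 arcsec and 161.24 rad = 3.32581 × 10^7 arcsec.
3.15770 × 10^6 + 3.32581 × 10^7 ≈ 3.6416 × 10^7 arcsec.

3.6416 × 10^7 arcseconds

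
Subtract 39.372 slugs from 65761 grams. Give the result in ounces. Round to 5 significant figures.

-17948 ounces

65761 g = 2319.65 oz and 39.372 slug = 20268.1 oz.
2319.65 − 20268.1 ≈ -17948 oz.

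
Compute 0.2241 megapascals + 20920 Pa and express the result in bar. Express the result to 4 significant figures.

2.450 bar

0.2241 MPa = 2.24100 bar and 20920 Pa = 0.209200 bar.
2.24100 + 0.209200 ≈ 2.450 bar.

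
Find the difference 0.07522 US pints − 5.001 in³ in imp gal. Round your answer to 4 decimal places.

-0.0102 imp gal

0.07522 US pt = 0.00782922 imp gal and 5.001 in³ = 0.0180269 imp gal.
0.00782922 − 0.0180269 ≈ -0.0102 imp gal.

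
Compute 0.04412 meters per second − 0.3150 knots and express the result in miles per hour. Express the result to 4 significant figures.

-0.2638 miles per hour

0.04412 m/s = 0.0986936 mph and 0.3150 kn = 0.362496 mph.
0.0986936 − 0.362496 ≈ -0.2638 mph.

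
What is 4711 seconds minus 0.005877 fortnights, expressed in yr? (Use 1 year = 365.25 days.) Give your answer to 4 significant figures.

4711 s = 0.000149283 yr and 0.005877 fortnight = 0.000225265 yr.
0.000149283 − 0.000225265 ≈ -7.598 × 10^-5 yr.

-7.598 × 10^-5 yr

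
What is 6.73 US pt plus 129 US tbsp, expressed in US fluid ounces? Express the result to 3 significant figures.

172 US fluid ounces

6.73 US pt = 107.680 US fl oz and 129 US tbsp = 64.5000 US fl oz.
107.680 + 64.5000 ≈ 172 US fl oz.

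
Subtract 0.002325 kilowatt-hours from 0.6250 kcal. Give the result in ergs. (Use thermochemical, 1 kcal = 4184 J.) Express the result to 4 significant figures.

-5.755e+10 ergs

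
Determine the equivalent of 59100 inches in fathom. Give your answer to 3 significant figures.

1 inch = 0.0138889 fathom.
Then 59100 × 0.0138889 ≈ 821 fathom.

821 fathom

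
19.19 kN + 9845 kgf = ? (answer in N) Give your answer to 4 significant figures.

115700 newtons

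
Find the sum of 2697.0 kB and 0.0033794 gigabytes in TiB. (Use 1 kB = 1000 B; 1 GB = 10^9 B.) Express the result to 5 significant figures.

5.5265 × 10^-6 TiB

2697.0 kB = 2.45291 × 10^-6 TiB and 0.0033794 GB = 3.07355 × 10^-6 TiB.
2.45291 × 10^-6 + 3.07355 × 10^-6 ≈ 5.5265 × 10^-6 TiB.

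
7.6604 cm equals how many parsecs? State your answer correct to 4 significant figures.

1 cm = 3.24078e-19 pc.
So 7.6604 × 3.24078e-19 ≈ 2.483e-18 pc.

2.483e-18 pc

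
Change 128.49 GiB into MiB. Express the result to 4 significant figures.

131600 mebibytes

1 gibibyte = 1024.00 MiB.
Then 128.49 × 1024.00 ≈ 131600 MiB.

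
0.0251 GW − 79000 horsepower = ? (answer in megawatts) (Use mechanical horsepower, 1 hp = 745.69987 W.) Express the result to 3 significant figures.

-33.8 MW

0.0251 GW = 25.1000 MW and 79000 hp = 58.9103 MW.
25.1000 − 58.9103 ≈ -33.8 MW.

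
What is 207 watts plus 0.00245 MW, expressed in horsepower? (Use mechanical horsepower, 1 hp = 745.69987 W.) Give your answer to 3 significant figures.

3.56 horsepower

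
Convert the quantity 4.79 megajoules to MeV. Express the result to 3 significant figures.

1 megajoule = 6.24151e+18 megaelectronvolts.
So 4.79 × 6.24151e+18 ≈ 2.99e+19 MeV.

2.99e+19 MeV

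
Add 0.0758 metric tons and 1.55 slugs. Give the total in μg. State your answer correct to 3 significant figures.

9.84e+10 μg

0.0758 t = 7.58000e+10 μg and 1.55 slug = 2.26205e+10 μg.
7.58000e+10 + 2.26205e+10 ≈ 9.84e+10 μg.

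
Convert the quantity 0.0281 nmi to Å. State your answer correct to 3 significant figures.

5.20 × 10^11 angstroms

1 nautical mile = 1.85200 × 10^13 Å.
Thus 0.0281 × 1.85200 × 10^13 ≈ 5.20 × 10^11 Å.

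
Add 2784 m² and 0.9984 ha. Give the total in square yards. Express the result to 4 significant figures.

15270 yd²

2784 m² = 3329.64 yd² and 0.9984 ha = 11940.8 yd².
3329.64 + 11940.8 ≈ 15270 yd².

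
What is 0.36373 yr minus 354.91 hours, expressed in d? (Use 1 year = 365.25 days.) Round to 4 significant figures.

118.1 days

0.36373 yr = 132.852 d and 354.91 h = 14.7879 d.
132.852 − 14.7879 ≈ 118.1 d.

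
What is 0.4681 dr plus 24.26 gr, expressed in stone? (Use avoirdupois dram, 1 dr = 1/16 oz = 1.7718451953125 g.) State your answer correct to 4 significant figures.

0.4681 dr = 0.000130608 st and 24.26 gr = 0.000247551 st.
0.000130608 + 0.000247551 ≈ 0.0003782 st.

0.0003782 st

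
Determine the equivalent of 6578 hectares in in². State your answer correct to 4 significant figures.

1 hectare = 1.55000 × 10^7 in².
Thus 6578 × 1.55000 × 10^7 ≈ 1.020 × 10^11 in².

1.020 × 10^11 in²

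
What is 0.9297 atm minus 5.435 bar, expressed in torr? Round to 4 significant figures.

0.9297 atm = 706.572 torr and 5.435 bar = 4076.59 torr.
706.572 − 4076.59 ≈ -3370 torr.

-3370 torr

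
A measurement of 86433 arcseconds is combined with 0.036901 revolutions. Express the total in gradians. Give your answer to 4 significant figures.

41.44 grad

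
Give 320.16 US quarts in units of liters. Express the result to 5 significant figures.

302.98 L

1 US qt = 0.946353 L.
Thus 320.16 × 0.946353 ≈ 302.98 L.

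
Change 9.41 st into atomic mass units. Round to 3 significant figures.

1 stone = 3.82424 × 10^27 atomic mass units.
Thus 9.41 × 3.82424 × 10^27 ≈ 3.60 × 10^28 u.

3.60 × 10^28 u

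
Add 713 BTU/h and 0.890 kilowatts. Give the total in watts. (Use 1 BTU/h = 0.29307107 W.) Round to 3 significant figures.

1100 W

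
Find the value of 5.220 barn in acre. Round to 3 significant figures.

1 barn = 2.47105 × 10^-32 acre.
So 5.220 × 2.47105 × 10^-32 ≈ 1.29 × 10^-31 acre.

1.29 × 10^-31 acre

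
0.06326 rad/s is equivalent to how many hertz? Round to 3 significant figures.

0.0101 hertz

1 radian per second = 0.159155 hertz.
So 0.06326 × 0.159155 ≈ 0.0101 Hz.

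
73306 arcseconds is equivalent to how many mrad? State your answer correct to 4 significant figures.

355.4 mrad

1 arcsecond = 0.00484814 mrad.
Then 73306 × 0.00484814 ≈ 355.4 mrad.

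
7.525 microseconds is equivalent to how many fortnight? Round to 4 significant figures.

6.221 × 10^-12 fortnight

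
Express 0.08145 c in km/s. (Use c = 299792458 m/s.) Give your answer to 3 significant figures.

24400 kilometers per second

1 speed of light = 299792 km/s.
So 0.08145 × 299792 ≈ 24400 km/s.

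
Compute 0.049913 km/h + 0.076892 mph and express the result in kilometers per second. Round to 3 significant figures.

4.82 × 10^-5 kilometers per second

0.049913 km/h = 1.38647 × 10^-5 km/s and 0.076892 mph = 3.43738 × 10^-5 km/s.
1.38647 × 10^-5 + 3.43738 × 10^-5 ≈ 4.82 × 10^-5 km/s.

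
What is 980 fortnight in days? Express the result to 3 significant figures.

1 fortnight = 14.0000 d.
Then 980 × 14.0000 ≈ 13700 d.

13700 days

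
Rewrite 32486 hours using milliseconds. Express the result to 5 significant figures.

1.1695 × 10^11 ms

1 hour = 3.60000 × 10^6 ms.
Thus 32486 × 3.60000 × 10^6 ≈ 1.1695 × 10^11 ms.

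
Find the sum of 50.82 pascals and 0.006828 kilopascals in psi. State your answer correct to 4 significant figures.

50.82 Pa = 0.00737082 psi and 0.006828 kPa = 0.000990318 psi.
0.00737082 + 0.000990318 ≈ 0.008361 psi.

0.008361 psi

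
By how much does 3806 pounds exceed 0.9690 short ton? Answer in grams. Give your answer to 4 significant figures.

847300 g

3806 lb = 1.72637e+6 g and 0.9690 short ton = 879062 g.
1.72637e+6 − 879062 ≈ 847300 g.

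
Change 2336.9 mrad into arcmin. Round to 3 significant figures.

8030 arcminutes

1 mrad = 3.43775 arcminutes.
Then 2336.9 × 3.43775 ≈ 8030 arcmin.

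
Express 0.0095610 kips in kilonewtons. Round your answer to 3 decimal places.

1 kip = 4.44822 kilonewtons.
So 0.0095610 × 4.44822 ≈ 0.043 kN.

0.043 kilonewtons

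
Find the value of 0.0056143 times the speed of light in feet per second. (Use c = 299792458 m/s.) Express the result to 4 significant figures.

5.522e+6 ft/s

1 speed of light = 9.83571e+8 feet per second.
0.0056143 × 9.83571e+8 ≈ 5.522e+6 ft/s.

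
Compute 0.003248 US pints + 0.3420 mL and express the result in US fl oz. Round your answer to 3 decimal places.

0.003248 US pt = 0.0519680 US fl oz and 0.3420 mL = 0.0115644 US fl oz.
0.0519680 + 0.0115644 ≈ 0.064 US fl oz.

0.064 US fl oz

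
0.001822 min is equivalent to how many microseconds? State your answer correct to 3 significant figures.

109000 microseconds

1 minute = 6.00000e+7 μs.
0.001822 × 6.00000e+7 ≈ 109000 μs.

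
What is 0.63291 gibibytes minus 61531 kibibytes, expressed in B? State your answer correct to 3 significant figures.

0.63291 GiB = 6.79582 × 10^8 B and 61531 KiB = 6.30077 × 10^7 B.
6.79582 × 10^8 − 6.30077 × 10^7 ≈ 6.17 × 10^8 B.

6.17 × 10^8 bytes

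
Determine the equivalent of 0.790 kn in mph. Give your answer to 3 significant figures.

1 knot = 1.15078 miles per hour.
0.790 × 1.15078 ≈ 0.909 mph.

0.909 mph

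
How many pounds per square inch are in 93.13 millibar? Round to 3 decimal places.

1.351 psi

1 millibar = 0.0145038 psi.
93.13 × 0.0145038 ≈ 1.351 psi.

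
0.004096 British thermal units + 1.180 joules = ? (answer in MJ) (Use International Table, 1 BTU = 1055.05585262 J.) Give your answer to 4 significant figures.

5.502e-6 MJ

0.004096 BTU = 4.32151e-6 MJ and 1.180 J = 1.18000e-6 MJ.
4.32151e-6 + 1.18000e-6 ≈ 5.502e-6 MJ.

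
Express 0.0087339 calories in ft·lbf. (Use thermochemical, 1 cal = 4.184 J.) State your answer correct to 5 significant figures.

0.026952 foot-pounds

1 cal = 3.08596 foot-pounds.
0.0087339 × 3.08596 ≈ 0.026952 ft·lbf.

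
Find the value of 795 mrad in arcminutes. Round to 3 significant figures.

2730 arcmin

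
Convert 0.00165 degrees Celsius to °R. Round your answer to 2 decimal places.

°R = (°C + 273.15) × 9/5.
Applying the formula gives 491.67 °R.

491.67 degrees Rankine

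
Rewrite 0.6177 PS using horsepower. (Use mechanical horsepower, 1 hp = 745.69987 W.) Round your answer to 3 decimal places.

0.609 hp

1 PS = 0.986320 horsepower.
Thus 0.6177 × 0.986320 ≈ 0.609 hp.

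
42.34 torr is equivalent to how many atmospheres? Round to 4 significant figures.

1 torr = 0.00131579 atm.
Thus 42.34 × 0.00131579 ≈ 0.05571 atm.

0.05571 atm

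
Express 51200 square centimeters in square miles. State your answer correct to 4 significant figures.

1.977e-6 mi²

1 square centimeter = 3.86102e-11 mi².
So 51200 × 3.86102e-11 ≈ 1.977e-6 mi².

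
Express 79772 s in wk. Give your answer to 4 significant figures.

1 s = 1.65344e-6 wk.
79772 × 1.65344e-6 ≈ 0.1319 wk.

0.1319 wk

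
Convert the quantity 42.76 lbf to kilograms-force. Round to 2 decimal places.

19.40 kgf

1 pound-force = 0.453592 kgf.
Thus 42.76 × 0.453592 ≈ 19.40 kgf.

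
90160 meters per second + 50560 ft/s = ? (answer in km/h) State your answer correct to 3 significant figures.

90160 m/s = 324576 km/h and 50560 ft/s = 55478.5 km/h.
324576 + 55478.5 ≈ 380000 km/h.

380000 km/h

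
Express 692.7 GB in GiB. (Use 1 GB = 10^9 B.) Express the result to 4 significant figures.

645.1 gibibytes

1 gigabyte = 0.931323 gibibytes.
692.7 × 0.931323 ≈ 645.1 GiB.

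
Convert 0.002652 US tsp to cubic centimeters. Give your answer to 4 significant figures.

1 US teaspoon = 4.92892 cm³.
Then 0.002652 × 4.92892 ≈ 0.01307 cm³.

0.01307 cm³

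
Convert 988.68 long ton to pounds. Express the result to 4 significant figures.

2.215 × 10^6 lb

1 long ton = 2240.00 lb.
988.68 × 2240.00 ≈ 2.215 × 10^6 lb.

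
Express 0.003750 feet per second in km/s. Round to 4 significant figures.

1 ft/s = 0.000304800 km/s.
Thus 0.003750 × 0.000304800 ≈ 1.143 × 10^-6 km/s.

1.143 × 10^-6 km/s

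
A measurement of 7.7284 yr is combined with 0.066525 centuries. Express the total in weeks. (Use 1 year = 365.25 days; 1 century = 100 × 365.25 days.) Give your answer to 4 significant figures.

750.4 wk

7.7284 yr = 403.257 wk and 0.066525 century = 347.118 wk.
403.257 + 347.118 ≈ 750.4 wk.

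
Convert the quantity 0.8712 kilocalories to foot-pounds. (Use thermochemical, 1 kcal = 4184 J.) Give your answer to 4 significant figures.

2688 ft·lbf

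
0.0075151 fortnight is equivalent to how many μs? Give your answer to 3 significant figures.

1 fortnight = 1.20960 × 10^12 μs.
So 0.0075151 × 1.20960 × 10^12 ≈ 9.09 × 10^9 μs.

9.09 × 10^9 μs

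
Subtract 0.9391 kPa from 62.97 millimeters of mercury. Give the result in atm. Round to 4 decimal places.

62.97 mmHg = 0.0828553 atm and 0.9391 kPa = 0.00926820 atm.
0.0828553 − 0.00926820 ≈ 0.0736 atm.

0.0736 atmospheres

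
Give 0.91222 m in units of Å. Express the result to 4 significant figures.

9.122 × 10^9 angstroms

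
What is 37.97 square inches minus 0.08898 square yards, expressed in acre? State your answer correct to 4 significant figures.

37.97 in² = 6.05327e-6 acre and 0.08898 yd² = 1.83843e-5 acre.
6.05327e-6 − 1.83843e-5 ≈ -1.233e-5 acre.

-1.233e-5 acre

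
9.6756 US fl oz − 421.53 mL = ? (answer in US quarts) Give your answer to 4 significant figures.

9.6756 US fl oz = 0.3023625 US qt and 421.53 mL = 0.4454258 US qt.
0.3023625 − 0.4454258 ≈ -0.1431 US qt.

-0.1431 US qt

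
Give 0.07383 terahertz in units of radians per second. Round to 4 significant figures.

1 THz = 6.28319e+12 rad/s.
Thus 0.07383 × 6.28319e+12 ≈ 4.639e+11 rad/s.

4.639e+11 rad/s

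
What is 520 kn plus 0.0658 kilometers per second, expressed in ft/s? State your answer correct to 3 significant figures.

520 kn = 877.661 ft/s and 0.0658 km/s = 215.879 ft/s.
877.661 + 215.879 ≈ 1090 ft/s.

1090 ft/s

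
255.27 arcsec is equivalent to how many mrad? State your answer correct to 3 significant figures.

1 arcsecond = 0.00484814 mrad.
Thus 255.27 × 0.00484814 ≈ 1.24 mrad.

1.24 mrad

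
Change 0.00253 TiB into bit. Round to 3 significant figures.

1 TiB = 8.79609e+12 bits.
So 0.00253 × 8.79609e+12 ≈ 2.23e+10 bit.

2.23e+10 bit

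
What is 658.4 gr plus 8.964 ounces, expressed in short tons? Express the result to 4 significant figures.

0.0003272 short ton

658.4 gr = 4.70286 × 10^-5 short ton and 8.964 oz = 0.000280125 short ton.
4.70286 × 10^-5 + 0.000280125 ≈ 0.0003272 short ton.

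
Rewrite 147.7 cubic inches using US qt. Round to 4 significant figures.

2.558 US quarts

1 cubic inch = 0.0173160 US quarts.
So 147.7 × 0.0173160 ≈ 2.558 US qt.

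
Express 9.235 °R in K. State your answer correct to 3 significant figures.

5.13 K

°R = K × 9/5.
Applying the formula gives 5.13 K.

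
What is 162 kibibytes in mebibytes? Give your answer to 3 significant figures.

0.158 mebibytes

1 KiB = 0.0009765625 MiB.
Then 162 × 0.0009765625 ≈ 0.158 MiB.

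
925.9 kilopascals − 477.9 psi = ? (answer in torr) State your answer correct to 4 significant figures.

925.9 kPa = 6944.82 torr and 477.9 psi = 24714.6 torr.
6944.82 − 24714.6 ≈ -17770 torr.

-17770 torr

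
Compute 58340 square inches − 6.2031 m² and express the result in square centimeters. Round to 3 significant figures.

314000 square centimeters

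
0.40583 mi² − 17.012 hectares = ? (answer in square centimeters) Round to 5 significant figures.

8.8097e+9 square centimeters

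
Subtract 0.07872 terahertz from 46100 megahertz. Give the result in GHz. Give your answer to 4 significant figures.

46100 MHz = 46.1000 GHz and 0.07872 THz = 78.7200 GHz.
46.1000 − 78.7200 ≈ -32.62 GHz.

-32.62 GHz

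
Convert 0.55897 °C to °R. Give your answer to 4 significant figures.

492.7 degrees Rankine

°R = (°C + 273.15) × 9/5.
Applying the formula gives 492.7 °R.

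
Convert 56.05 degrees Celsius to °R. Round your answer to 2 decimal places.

°R = (°C + 273.15) × 9/5.
Applying the formula gives 592.56 °R.

592.56 °R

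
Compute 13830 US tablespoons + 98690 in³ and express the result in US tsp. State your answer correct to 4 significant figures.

13830 US tbsp = 41490.0 US tsp and 98690 in³ = 328112 US tsp.
41490.0 + 328112 ≈ 369600 US tsp.

369600 US teaspoons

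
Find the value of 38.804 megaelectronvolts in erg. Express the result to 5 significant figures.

6.2171 × 10^-5 ergs

1 MeV = 1.60218 × 10^-6 ergs.
38.804 × 1.60218 × 10^-6 ≈ 6.2171 × 10^-5 erg.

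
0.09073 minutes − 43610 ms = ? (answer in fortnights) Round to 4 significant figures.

-3.155 × 10^-5 fortnight

0.09073 min = 4.50050 × 10^-6 fortnight and 43610 ms = 3.60532 × 10^-5 fortnight.
4.50050 × 10^-6 − 3.60532 × 10^-5 ≈ -3.155 × 10^-5 fortnight.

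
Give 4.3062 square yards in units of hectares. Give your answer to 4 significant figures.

0.0003601 ha

1 square yard = 8.36127e-5 ha.
4.3062 × 8.36127e-5 ≈ 0.0003601 ha.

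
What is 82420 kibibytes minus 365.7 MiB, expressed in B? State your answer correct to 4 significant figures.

-2.991 × 10^8 bytes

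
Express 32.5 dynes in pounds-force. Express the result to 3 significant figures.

7.31 × 10^-5 pounds-force

1 dyn = 2.24809 × 10^-6 pounds-force.
Thus 32.5 × 2.24809 × 10^-6 ≈ 7.31 × 10^-5 lbf.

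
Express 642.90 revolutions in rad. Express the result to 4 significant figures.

1 revolution = 6.28319 rad.
Then 642.90 × 6.28319 ≈ 4039 rad.

4039 radians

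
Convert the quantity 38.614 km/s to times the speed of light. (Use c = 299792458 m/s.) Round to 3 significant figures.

0.000129 c

1 km/s = 3.33564e-6 times the speed of light.
Thus 38.614 × 3.33564e-6 ≈ 0.000129 c.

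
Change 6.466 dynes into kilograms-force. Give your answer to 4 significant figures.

1 dyne = 1.019716e-6 kgf.
Then 6.466 × 1.019716e-6 ≈ 6.593e-6 kgf.

6.593e-6 kgf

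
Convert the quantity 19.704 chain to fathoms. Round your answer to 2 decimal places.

1 chain = 11.0000 fathoms.
Then 19.704 × 11.0000 ≈ 216.74 fathom.

216.74 fathom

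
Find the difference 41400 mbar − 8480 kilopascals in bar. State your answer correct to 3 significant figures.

-43.4 bar

41400 mbar = 41.4000 bar and 8480 kPa = 84.8000 bar.
41.4000 − 84.8000 ≈ -43.4 bar.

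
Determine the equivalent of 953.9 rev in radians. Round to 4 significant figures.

1 rev = 6.28319 radians.
Thus 953.9 × 6.28319 ≈ 5994 rad.

5994 rad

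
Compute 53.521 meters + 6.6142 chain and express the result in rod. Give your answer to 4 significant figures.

37.10 rods

53.521 m = 10.6421 rod and 6.6142 chain = 26.4568 rod.
10.6421 + 26.4568 ≈ 37.10 rod.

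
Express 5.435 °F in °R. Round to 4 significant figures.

°R = °F + 459.67.
Applying the formula gives 465.1 °R.

465.1 degrees Rankine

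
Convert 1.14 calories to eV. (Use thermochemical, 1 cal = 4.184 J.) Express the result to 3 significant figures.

1 cal = 2.61145 × 10^19 eV.
Then 1.14 × 2.61145 × 10^19 ≈ 2.98 × 10^19 eV.

2.98 × 10^19 electronvolts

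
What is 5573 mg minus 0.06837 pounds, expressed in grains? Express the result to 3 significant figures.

-393 gr

5573 mg = 86.0045 gr and 0.06837 lb = 478.590 gr.
86.0045 − 478.590 ≈ -393 gr.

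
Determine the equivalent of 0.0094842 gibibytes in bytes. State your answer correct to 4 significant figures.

1.018e+7 bytes

1 GiB = 1.07374e+9 B.
Then 0.0094842 × 1.07374e+9 ≈ 1.018e+7 B.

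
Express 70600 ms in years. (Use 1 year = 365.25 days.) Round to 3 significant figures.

2.24 × 10^-6 years

1 ms = 3.16881 × 10^-11 yr.
70600 × 3.16881 × 10^-11 ≈ 2.24 × 10^-6 yr.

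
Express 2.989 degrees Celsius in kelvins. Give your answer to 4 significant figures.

K = °C + 273.15.
Applying the formula gives 276.1 K.

276.1 kelvins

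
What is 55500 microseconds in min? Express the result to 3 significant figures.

1 microsecond = 1.66667 × 10^-8 minutes.
Thus 55500 × 1.66667 × 10^-8 ≈ 0.000925 min.

0.000925 min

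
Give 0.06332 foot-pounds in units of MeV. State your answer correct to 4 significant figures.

5.358e+11 MeV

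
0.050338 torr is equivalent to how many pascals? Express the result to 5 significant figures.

6.7112 Pa

1 torr = 133.322 Pa.
Thus 0.050338 × 133.322 ≈ 6.7112 Pa.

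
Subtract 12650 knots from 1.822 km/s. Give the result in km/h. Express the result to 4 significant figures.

1.822 km/s = 6559.20 km/h and 12650 kn = 23427.8 km/h.
6559.20 − 23427.8 ≈ -16870 km/h.

-16870 km/h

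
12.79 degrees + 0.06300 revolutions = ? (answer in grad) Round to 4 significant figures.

12.79 ° = 14.2111 grad and 0.06300 rev = 25.2000 grad.
14.2111 + 25.2000 ≈ 39.41 grad.

39.41 grad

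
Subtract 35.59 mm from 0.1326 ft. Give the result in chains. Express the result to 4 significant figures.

0.0002399 chain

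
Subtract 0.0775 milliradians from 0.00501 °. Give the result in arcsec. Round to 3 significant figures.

0.00501 ° = 18.0360 arcsec and 0.0775 mrad = 15.9855 arcsec.
18.0360 − 15.9855 ≈ 2.05 arcsec.

2.05 arcsec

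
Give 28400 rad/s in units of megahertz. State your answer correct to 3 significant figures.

1 radian per second = 1.59155 × 10^-7 megahertz.
So 28400 × 1.59155 × 10^-7 ≈ 0.00452 MHz.

0.00452 MHz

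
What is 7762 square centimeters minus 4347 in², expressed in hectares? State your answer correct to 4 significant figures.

-0.0002028 ha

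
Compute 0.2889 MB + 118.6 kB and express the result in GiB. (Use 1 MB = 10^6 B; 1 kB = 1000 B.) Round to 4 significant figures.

0.0003795 gibibytes

0.2889 MB = 0.000269059 GiB and 118.6 kB = 0.000110455 GiB.
0.000269059 + 0.000110455 ≈ 0.0003795 GiB.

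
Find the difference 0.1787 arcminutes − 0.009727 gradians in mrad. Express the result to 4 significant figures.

-0.1008 milliradians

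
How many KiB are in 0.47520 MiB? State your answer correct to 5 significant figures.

486.60 kibibytes

1 MiB = 1024.00 KiB.
Thus 0.47520 × 1024.00 ≈ 486.60 KiB.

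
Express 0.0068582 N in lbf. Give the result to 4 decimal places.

0.0015 pounds-force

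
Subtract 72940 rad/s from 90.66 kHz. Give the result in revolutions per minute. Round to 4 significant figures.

90.66 kHz = 5.43960 × 10^6 rpm and 72940 rad/s = 696526 rpm.
5.43960 × 10^6 − 696526 ≈ 4.743 × 10^6 rpm.

4.743 × 10^6 rpm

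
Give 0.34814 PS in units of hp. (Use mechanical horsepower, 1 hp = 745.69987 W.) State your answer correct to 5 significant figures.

0.34338 horsepower

1 metric horsepower = 0.986320 horsepower.
Thus 0.34814 × 0.986320 ≈ 0.34338 hp.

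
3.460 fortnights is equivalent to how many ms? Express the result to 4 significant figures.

1 fortnight = 1.20960 × 10^9 milliseconds.
3.460 × 1.20960 × 10^9 ≈ 4.185 × 10^9 ms.

4.185 × 10^9 ms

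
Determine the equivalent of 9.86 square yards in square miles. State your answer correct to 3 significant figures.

1 square yard = 3.22831e-7 mi².
Thus 9.86 × 3.22831e-7 ≈ 3.18e-6 mi².

3.18e-6 mi²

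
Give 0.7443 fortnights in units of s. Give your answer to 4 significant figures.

900300 seconds

1 fortnight = 1.20960e+6 s.
Thus 0.7443 × 1.20960e+6 ≈ 900300 s.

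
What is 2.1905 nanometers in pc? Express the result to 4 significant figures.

1 nanometer = 3.24078e-26 pc.
2.1905 × 3.24078e-26 ≈ 7.099e-26 pc.

7.099e-26 pc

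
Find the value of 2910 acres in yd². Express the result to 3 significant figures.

1.41e+7 yd²

1 acre = 4840.00 square yards.
So 2910 × 4840.00 ≈ 1.41e+7 yd².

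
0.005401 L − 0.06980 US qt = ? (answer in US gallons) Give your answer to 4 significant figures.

-0.01602 US gallons

0.005401 L = 0.00142679 US gal and 0.06980 US qt = 0.0174500 US gal.
0.00142679 − 0.0174500 ≈ -0.01602 US gal.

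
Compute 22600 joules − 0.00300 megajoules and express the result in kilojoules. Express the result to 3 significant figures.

22600 J = 22.6000 kJ and 0.00300 MJ = 3.00000 kJ.
22.6000 − 3.00000 ≈ 19.6 kJ.

19.6 kilojoules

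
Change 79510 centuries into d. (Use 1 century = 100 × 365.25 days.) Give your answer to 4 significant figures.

1 century = 36525.0 d.
So 79510 × 36525.0 ≈ 2.904e+9 d.

2.904e+9 days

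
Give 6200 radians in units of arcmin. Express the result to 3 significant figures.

2.13 × 10^7 arcmin

1 radian = 3437.75 arcmin.
Then 6200 × 3437.75 ≈ 2.13 × 10^7 arcmin.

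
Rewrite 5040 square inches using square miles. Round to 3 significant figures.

1.26 × 10^-6 square miles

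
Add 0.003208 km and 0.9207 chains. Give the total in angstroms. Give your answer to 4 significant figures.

0.003208 km = 3.20800 × 10^10 Å and 0.9207 chain = 1.85215 × 10^11 Å.
3.20800 × 10^10 + 1.85215 × 10^11 ≈ 2.173 × 10^11 Å.

2.173 × 10^11 Å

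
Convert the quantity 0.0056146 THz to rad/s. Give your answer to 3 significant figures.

1 terahertz = 6.28319e+12 radians per second.
0.0056146 × 6.28319e+12 ≈ 3.53e+10 rad/s.

3.53e+10 rad/s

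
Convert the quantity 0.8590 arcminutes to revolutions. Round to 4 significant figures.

3.977 × 10^-5 revolutions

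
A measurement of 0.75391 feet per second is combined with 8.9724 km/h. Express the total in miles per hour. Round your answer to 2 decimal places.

6.09 mph

0.75391 ft/s = 0.514030 mph and 8.9724 km/h = 5.57519 mph.
0.514030 + 5.57519 ≈ 6.09 mph.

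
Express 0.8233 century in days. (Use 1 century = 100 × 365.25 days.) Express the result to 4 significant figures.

30070 days

1 century = 36525.0 d.
0.8233 × 36525.0 ≈ 30070 d.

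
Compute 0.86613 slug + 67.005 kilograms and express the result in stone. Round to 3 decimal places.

0.86613 slug = 1.99049 st and 67.005 kg = 10.5515 st.
1.99049 + 10.5515 ≈ 12.542 st.

12.542 st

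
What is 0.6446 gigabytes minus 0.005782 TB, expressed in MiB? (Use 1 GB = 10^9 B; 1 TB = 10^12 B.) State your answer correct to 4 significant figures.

0.6446 GB = 614.738 MiB and 0.005782 TB = 5514.14 MiB.
614.738 − 5514.14 ≈ -4899 MiB.

-4899 mebibytes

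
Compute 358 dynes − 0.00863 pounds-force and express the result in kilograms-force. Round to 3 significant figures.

358 dyn = 0.000365058 kgf and 0.00863 lbf = 0.00391450 kgf.
0.000365058 − 0.00391450 ≈ -0.00355 kgf.

-0.00355 kilograms-force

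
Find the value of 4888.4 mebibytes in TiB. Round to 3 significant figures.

1 MiB = 9.53674e-7 tebibytes.
So 4888.4 × 9.53674e-7 ≈ 0.00466 TiB.

0.00466 tebibytes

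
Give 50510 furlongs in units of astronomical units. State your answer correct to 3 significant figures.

1 furlong = 1.34473 × 10^-9 au.
Then 50510 × 1.34473 × 10^-9 ≈ 6.79 × 10^-5 au.

6.79 × 10^-5 astronomical units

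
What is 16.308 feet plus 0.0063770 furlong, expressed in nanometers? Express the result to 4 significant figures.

6.254e+9 nanometers

16.308 ft = 4.97068e+9 nm and 0.0063770 furlong = 1.28285e+9 nm.
4.97068e+9 + 1.28285e+9 ≈ 6.254e+9 nm.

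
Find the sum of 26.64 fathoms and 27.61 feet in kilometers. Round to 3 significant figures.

0.0571 km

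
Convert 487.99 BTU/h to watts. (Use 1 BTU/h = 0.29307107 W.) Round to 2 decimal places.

143.02 watts

1 BTU per hour = 0.293071 watts.
Then 487.99 × 0.293071 ≈ 143.02 W.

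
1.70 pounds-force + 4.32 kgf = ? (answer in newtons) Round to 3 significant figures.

49.9 newtons

1.70 lbf = 7.56198 N and 4.32 kgf = 42.3647 N.
7.56198 + 42.3647 ≈ 49.9 N.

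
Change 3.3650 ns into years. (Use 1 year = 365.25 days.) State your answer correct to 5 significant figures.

1.0663e-16 years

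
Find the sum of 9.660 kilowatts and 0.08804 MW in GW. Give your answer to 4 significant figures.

9.770e-5 GW

9.660 kW = 9.66000e-6 GW and 0.08804 MW = 8.80400e-5 GW.
9.66000e-6 + 8.80400e-5 ≈ 9.770e-5 GW.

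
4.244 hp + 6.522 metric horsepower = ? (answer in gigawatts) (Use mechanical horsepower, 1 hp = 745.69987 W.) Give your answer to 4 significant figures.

4.244 hp = 3.16475 × 10^-6 GW and 6.522 PS = 4.79692 × 10^-6 GW.
3.16475 × 10^-6 + 4.79692 × 10^-6 ≈ 7.962 × 10^-6 GW.

7.962 × 10^-6 GW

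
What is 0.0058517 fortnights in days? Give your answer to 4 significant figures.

0.08192 days

1 fortnight = 14.0000 days.
0.0058517 × 14.0000 ≈ 0.08192 d.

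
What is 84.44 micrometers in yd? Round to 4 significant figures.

9.234 × 10^-5 yd

1 micrometer = 1.09361 × 10^-6 yd.
84.44 × 1.09361 × 10^-6 ≈ 9.234 × 10^-5 yd.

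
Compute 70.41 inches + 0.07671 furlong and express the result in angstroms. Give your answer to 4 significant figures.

1.722 × 10^11 Å

70.41 in = 1.78841 × 10^10 Å and 0.07671 furlong = 1.54316 × 10^11 Å.
1.78841 × 10^10 + 1.54316 × 10^11 ≈ 1.722 × 10^11 Å.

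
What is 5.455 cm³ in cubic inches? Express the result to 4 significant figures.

1 cubic centimeter = 0.0610237 cubic inches.
Then 5.455 × 0.0610237 ≈ 0.3329 in³.

0.3329 in³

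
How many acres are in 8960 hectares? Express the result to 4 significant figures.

1 hectare = 2.47105 acre.
8960 × 2.47105 ≈ 22140 acre.

22140 acre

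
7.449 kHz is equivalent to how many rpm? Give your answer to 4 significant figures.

446900 rpm

1 kHz = 60000.0 rpm.
Then 7.449 × 60000.0 ≈ 446900 rpm.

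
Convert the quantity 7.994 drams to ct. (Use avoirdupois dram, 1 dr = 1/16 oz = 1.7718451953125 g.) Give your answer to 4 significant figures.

70.82 ct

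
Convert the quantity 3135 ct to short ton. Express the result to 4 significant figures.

0.0006911 short ton

1 ct = 2.20462e-7 short ton.
Then 3135 × 2.20462e-7 ≈ 0.0006911 short ton.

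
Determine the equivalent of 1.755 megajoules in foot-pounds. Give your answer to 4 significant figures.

1.294e+6 ft·lbf

1 megajoule = 737562 ft·lbf.
1.755 × 737562 ≈ 1.294e+6 ft·lbf.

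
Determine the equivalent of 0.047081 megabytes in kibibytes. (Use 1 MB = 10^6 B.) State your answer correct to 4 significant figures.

1 megabyte = 976.5625 kibibytes.
Then 0.047081 × 976.5625 ≈ 45.98 KiB.

45.98 kibibytes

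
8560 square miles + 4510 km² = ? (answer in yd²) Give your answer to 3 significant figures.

8560 mi² = 2.65155e+10 yd² and 4510 km² = 5.39392e+9 yd².
2.65155e+10 + 5.39392e+9 ≈ 3.19e+10 yd².

3.19e+10 yd²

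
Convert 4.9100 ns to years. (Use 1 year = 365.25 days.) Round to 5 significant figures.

1.5559e-16 years

1 ns = 3.16881e-17 yr.
Thus 4.9100 × 3.16881e-17 ≈ 1.5559e-16 yr.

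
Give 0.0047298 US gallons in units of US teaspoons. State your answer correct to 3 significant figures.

3.63 US tsp

1 US gal = 768.000 US teaspoons.
Thus 0.0047298 × 768.000 ≈ 3.63 US tsp.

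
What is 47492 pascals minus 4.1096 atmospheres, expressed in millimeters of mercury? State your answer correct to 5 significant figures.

-2767.1 mmHg

47492 Pa = 356.219 mmHg and 4.1096 atm = 3123.30 mmHg.
356.219 − 3123.30 ≈ -2767.1 mmHg.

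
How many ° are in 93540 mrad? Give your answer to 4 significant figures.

5359 °

1 milliradian = 0.0572958 °.
Then 93540 × 0.0572958 ≈ 5359 °.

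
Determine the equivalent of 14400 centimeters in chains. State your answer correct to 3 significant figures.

7.16 chain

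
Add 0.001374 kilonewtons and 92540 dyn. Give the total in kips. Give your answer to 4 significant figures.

0.001374 kN = 0.000308887 kip and 92540 dyn = 0.000208038 kip.
0.000308887 + 0.000208038 ≈ 0.0005169 kip.

0.0005169 kip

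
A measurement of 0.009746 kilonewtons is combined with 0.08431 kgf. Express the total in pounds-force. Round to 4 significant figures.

0.009746 kN = 2.19099 lbf and 0.08431 kgf = 0.185872 lbf.
2.19099 + 0.185872 ≈ 2.377 lbf.

2.377 lbf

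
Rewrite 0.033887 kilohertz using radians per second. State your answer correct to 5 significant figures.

1 kilohertz = 6283.19 radians per second.
0.033887 × 6283.19 ≈ 212.92 rad/s.

212.92 rad/s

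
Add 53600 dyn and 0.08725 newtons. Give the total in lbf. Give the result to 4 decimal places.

53600 dyn = 0.120498 lbf and 0.08725 N = 0.0196146 lbf.
0.120498 + 0.0196146 ≈ 0.1401 lbf.

0.1401 lbf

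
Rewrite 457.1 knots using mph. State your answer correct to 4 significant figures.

1 knot = 1.15078 miles per hour.
So 457.1 × 1.15078 ≈ 526.0 mph.

526.0 miles per hour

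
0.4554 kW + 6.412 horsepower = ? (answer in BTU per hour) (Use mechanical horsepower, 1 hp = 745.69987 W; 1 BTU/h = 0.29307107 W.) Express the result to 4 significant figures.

17870 BTU/h

0.4554 kW = 1553.89 BTU/h and 6.412 hp = 16314.9 BTU/h.
1553.89 + 16314.9 ≈ 17870 BTU/h.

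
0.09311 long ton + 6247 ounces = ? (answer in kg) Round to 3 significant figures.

272 kg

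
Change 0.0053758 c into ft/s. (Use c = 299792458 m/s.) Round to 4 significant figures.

5.287e+6 ft/s

1 speed of light = 9.83571e+8 ft/s.
Then 0.0053758 × 9.83571e+8 ≈ 5.287e+6 ft/s.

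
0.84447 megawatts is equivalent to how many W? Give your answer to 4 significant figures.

1 megawatt = 1.00000e+6 W.
Thus 0.84447 × 1.00000e+6 ≈ 844500 W.

844500 W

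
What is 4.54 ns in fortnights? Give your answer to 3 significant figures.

3.75e-15 fortnight

1 ns = 8.26720e-16 fortnights.
So 4.54 × 8.26720e-16 ≈ 3.75e-15 fortnight.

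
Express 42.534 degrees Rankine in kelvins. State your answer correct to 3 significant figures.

23.6 kelvins

°R = K × 9/5.
Applying the formula gives 23.6 K.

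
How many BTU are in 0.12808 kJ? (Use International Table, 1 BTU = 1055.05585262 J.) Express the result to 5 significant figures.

0.12140 BTU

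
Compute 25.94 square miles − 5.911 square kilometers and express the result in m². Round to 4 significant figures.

6.127e+7 m²

25.94 mi² = 6.71843e+7 m² and 5.911 km² = 5.91100e+6 m².
6.71843e+7 − 5.91100e+6 ≈ 6.127e+7 m².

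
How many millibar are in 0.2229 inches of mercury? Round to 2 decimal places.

7.55 mbar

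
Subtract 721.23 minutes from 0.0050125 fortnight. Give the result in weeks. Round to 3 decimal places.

-0.062 weeks

0.0050125 fortnight = 0.0100250 wk and 721.23 min = 0.0715506 wk.
0.0100250 − 0.0715506 ≈ -0.062 wk.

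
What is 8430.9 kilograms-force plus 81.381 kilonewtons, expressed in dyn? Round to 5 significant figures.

1.6406e+10 dynes

8430.9 kgf = 8.26789e+9 dyn and 81.381 kN = 8.13810e+9 dyn.
8.26789e+9 + 8.13810e+9 ≈ 1.6406e+10 dyn.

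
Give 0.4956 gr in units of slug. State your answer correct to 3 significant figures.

2.20e-6 slug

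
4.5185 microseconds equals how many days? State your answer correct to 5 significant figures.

1 microsecond = 1.157407 × 10^-11 days.
4.5185 × 1.157407 × 10^-11 ≈ 5.2297 × 10^-11 d.

5.2297 × 10^-11 d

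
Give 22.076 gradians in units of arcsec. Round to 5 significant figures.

71526 arcsec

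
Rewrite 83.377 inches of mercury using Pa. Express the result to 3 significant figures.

282000 Pa

1 inHg = 3386.39 Pa.
83.377 × 3386.39 ≈ 282000 Pa.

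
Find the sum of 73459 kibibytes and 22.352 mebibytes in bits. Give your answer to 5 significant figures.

7.8928 × 10^8 bits

73459 KiB = 6.01776 × 10^8 bit and 22.352 MiB = 1.87502 × 10^8 bit.
6.01776 × 10^8 + 1.87502 × 10^8 ≈ 7.8928 × 10^8 bit.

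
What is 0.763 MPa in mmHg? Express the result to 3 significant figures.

5720 mmHg

1 MPa = 7500.62 mmHg.
0.763 × 7500.62 ≈ 5720 mmHg.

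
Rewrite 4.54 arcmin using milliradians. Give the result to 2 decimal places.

1 arcminute = 0.290888 mrad.
4.54 × 0.290888 ≈ 1.32 mrad.

1.32 mrad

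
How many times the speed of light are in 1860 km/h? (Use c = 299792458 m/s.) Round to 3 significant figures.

1.72e-6 c

1 kilometer per hour = 9.26567e-10 c.
1860 × 9.26567e-10 ≈ 1.72e-6 c.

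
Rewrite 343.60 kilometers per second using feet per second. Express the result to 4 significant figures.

1.127e+6 ft/s

1 kilometer per second = 3280.84 feet per second.
Thus 343.60 × 3280.84 ≈ 1.127e+6 ft/s.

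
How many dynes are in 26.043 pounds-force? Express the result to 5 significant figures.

1 lbf = 444822.2 dyn.
26.043 × 444822.2 ≈ 1.1585e+7 dyn.

1.1585e+7 dyn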